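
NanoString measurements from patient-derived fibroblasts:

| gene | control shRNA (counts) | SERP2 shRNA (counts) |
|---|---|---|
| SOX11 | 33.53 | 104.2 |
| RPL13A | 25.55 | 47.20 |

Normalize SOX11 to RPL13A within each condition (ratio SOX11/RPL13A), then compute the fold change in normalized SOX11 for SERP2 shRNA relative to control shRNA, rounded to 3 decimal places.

1.682

SOX11/RPL13A (control shRNA) = 33.53 / 25.55 = 1.3123
SOX11/RPL13A (SERP2 shRNA) = 104.2 / 47.20 = 2.2076
Fold change = 2.2076 / 1.3123 = 1.6822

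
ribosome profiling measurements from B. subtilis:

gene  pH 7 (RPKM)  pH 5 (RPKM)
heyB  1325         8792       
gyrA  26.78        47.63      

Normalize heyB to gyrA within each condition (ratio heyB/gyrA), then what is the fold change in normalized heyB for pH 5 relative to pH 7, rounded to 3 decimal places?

3.731

heyB/gyrA (pH 7) = 1325 / 26.78 = 49.477
heyB/gyrA (pH 5) = 8792 / 47.63 = 184.59
Fold change = 184.59 / 49.477 = 3.7308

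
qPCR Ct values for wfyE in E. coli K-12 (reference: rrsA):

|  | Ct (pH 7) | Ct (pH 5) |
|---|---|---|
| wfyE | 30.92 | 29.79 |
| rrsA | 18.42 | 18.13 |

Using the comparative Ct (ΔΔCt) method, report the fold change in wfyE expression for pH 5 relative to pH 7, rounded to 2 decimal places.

ΔCt(pH 7) = 30.920 − 18.420 = 12.500
ΔCt(pH 5) = 29.790 − 18.130 = 11.660
ΔΔCt = 11.660 − 12.500 = -0.840
Fold change = 2^(−(-0.840)) = 2^0.840 = 1.790

1.79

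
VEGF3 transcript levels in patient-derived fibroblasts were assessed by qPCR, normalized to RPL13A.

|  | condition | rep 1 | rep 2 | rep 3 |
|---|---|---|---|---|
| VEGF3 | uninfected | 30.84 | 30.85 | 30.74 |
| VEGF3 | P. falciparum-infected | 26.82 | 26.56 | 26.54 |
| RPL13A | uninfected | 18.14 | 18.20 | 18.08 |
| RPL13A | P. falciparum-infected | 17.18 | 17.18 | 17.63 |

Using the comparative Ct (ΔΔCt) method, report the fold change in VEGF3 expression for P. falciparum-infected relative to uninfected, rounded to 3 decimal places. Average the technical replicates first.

Mean Ct: VEGF3 uninfected 30.810; VEGF3 P. falciparum-infected 26.640; RPL13A uninfected 18.140; RPL13A P. falciparum-infected 17.330
ΔCt(uninfected) = 30.810 − 18.140 = 12.670
ΔCt(P. falciparum-infected) = 26.640 − 17.330 = 9.310
ΔΔCt = 9.310 − 12.670 = -3.360
Fold change = 2^(−(-3.360)) = 2^3.360 = 10.2674

10.267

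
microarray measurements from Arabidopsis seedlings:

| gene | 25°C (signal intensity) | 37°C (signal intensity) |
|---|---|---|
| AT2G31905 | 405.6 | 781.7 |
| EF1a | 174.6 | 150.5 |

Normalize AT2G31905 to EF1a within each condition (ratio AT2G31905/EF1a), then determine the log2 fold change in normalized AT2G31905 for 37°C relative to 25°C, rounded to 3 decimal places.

1.161

AT2G31905/EF1a (25°C) = 405.6 / 174.6 = 2.323
AT2G31905/EF1a (37°C) = 781.7 / 150.5 = 5.194
Fold change = 5.194 / 2.323 = 2.2359
log2(2.2359) = 1.1608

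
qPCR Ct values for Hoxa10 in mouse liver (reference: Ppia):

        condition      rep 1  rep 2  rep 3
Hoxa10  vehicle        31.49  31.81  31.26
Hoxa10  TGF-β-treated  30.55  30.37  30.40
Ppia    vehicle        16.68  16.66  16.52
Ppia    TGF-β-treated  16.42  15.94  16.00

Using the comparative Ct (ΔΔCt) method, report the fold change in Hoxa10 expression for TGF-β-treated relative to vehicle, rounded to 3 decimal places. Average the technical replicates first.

1.495

Mean Ct: Hoxa10 vehicle 31.520; Hoxa10 TGF-β-treated 30.440; Ppia vehicle 16.620; Ppia TGF-β-treated 16.120
ΔCt(vehicle) = 31.520 − 16.620 = 14.900
ΔCt(TGF-β-treated) = 30.440 − 16.120 = 14.320
ΔΔCt = 14.320 − 14.900 = -0.580
Fold change = 2^(−(-0.580)) = 2^0.580 = 1.4948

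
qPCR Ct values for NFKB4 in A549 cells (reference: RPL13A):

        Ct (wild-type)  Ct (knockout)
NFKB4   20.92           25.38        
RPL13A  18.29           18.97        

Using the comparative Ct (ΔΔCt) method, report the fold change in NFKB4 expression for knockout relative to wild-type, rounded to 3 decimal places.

ΔCt(wild-type) = 20.920 − 18.290 = 2.630
ΔCt(knockout) = 25.380 − 18.970 = 6.410
ΔΔCt = 6.410 − 2.630 = 3.780
Fold change = 2^(−3.780) = 0.0728

0.073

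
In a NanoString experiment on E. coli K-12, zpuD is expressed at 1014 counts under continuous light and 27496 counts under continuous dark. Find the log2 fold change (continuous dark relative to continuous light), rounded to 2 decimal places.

Fold change = 27496 / 1014 = 27.1164
log2(27.1164) = 4.761

4.76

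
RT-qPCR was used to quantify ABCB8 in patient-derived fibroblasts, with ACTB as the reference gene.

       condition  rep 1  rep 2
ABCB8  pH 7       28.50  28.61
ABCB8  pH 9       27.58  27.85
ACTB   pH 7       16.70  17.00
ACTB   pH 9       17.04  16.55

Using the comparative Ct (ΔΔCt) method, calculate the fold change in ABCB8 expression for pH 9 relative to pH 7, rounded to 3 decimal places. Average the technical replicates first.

1.723

Mean Ct: ABCB8 pH 7 28.555; ABCB8 pH 9 27.715; ACTB pH 7 16.850; ACTB pH 9 16.795
ΔCt(pH 7) = 28.555 − 16.850 = 11.705
ΔCt(pH 9) = 27.715 − 16.795 = 10.920
ΔΔCt = 10.920 − 11.705 = -0.785
Fold change = 2^(−(-0.785)) = 2^0.785 = 1.7231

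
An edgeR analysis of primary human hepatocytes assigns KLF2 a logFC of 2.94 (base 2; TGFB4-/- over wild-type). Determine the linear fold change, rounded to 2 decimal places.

7.67

Fold change = 2^(2.94) = 7.674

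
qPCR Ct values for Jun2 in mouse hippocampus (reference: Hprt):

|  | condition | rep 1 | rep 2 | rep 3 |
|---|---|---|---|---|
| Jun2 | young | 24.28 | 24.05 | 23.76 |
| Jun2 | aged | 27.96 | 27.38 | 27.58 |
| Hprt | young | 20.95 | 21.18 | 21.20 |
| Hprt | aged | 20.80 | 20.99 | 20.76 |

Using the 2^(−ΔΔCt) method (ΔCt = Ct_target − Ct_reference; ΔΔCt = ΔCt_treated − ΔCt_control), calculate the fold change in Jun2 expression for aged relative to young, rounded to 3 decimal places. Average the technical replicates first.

0.068

Mean Ct: Jun2 young 24.030; Jun2 aged 27.640; Hprt young 21.110; Hprt aged 20.850
ΔCt(young) = 24.030 − 21.110 = 2.920
ΔCt(aged) = 27.640 − 20.850 = 6.790
ΔΔCt = 6.790 − 2.920 = 3.870
Fold change = 2^(−3.870) = 0.0684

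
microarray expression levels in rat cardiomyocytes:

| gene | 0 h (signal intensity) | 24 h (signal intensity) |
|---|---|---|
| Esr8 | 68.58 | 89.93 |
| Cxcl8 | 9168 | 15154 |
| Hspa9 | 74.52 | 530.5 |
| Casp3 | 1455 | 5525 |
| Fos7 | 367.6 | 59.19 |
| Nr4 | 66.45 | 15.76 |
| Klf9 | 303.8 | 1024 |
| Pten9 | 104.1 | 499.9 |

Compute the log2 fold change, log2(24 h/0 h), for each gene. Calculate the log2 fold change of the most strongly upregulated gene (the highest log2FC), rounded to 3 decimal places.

2.832

log2(89.93/68.58) = 0.391  (Esr8)
log2(15154/9168) = 0.725  (Cxcl8)
log2(530.5/74.52) = 2.832  (Hspa9)
log2(5525/1455) = 1.925  (Casp3)
log2(59.19/367.6) = -2.635  (Fos7)
log2(15.76/66.45) = -2.076  (Nr4)
log2(1024/303.8) = 1.753  (Klf9)
log2(499.9/104.1) = 2.264  (Pten9)
Hspa9 is most strongly upregulated.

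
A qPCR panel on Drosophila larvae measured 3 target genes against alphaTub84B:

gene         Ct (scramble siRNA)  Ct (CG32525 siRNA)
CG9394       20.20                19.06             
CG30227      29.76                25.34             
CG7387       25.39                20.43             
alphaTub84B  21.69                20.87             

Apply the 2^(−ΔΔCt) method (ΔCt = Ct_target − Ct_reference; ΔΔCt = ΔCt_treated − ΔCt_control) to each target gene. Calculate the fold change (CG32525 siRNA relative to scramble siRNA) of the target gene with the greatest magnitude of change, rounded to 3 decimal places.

CG9394: ΔΔCt = (19.06−20.87) − (20.20−21.69) = -1.81 − (-1.49) = -0.32; fold change = 2^0.32 = 1.248
CG30227: ΔΔCt = (25.34−20.87) − (29.76−21.69) = 4.47 − 8.07 = -3.60; fold change = 2^3.60 = 12.126
CG7387: ΔΔCt = (20.43−20.87) − (25.39−21.69) = -0.44 − 3.70 = -4.14; fold change = 2^4.14 = 17.630
CG7387 has the largest |ΔΔCt| = 4.14.

17.630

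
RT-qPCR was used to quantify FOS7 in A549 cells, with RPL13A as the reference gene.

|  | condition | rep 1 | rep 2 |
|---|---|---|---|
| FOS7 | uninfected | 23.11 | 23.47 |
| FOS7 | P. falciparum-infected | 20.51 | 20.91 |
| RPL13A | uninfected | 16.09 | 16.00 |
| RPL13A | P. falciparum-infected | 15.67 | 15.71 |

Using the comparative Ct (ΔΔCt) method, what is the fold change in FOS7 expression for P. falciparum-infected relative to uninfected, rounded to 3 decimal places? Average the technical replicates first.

Mean Ct: FOS7 uninfected 23.290; FOS7 P. falciparum-infected 20.710; RPL13A uninfected 16.045; RPL13A P. falciparum-infected 15.690
ΔCt(uninfected) = 23.290 − 16.045 = 7.245
ΔCt(P. falciparum-infected) = 20.710 − 15.690 = 5.020
ΔΔCt = 5.020 − 7.245 = -2.225
Fold change = 2^(−(-2.225)) = 2^2.225 = 4.6751

4.675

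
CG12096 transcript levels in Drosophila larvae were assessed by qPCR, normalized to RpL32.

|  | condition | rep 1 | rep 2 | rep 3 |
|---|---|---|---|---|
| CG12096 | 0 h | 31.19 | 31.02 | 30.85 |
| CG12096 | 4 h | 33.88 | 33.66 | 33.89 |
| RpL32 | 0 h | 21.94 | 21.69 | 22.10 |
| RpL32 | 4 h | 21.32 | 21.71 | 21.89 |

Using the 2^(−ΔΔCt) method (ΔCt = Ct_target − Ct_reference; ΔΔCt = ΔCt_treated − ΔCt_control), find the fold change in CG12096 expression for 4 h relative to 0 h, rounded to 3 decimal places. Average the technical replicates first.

0.120

Mean Ct: CG12096 0 h 31.020; CG12096 4 h 33.810; RpL32 0 h 21.910; RpL32 4 h 21.640
ΔCt(0 h) = 31.020 − 21.910 = 9.110
ΔCt(4 h) = 33.810 − 21.640 = 12.170
ΔΔCt = 12.170 − 9.110 = 3.060
Fold change = 2^(−3.060) = 0.1199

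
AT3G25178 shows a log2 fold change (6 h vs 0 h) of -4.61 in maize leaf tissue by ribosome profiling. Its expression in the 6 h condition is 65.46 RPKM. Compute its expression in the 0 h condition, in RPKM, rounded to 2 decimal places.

Fold change = 2^(-4.61) = 0.0409
0 h expression = 65.46 / 0.0409 = 1598.54

1598.54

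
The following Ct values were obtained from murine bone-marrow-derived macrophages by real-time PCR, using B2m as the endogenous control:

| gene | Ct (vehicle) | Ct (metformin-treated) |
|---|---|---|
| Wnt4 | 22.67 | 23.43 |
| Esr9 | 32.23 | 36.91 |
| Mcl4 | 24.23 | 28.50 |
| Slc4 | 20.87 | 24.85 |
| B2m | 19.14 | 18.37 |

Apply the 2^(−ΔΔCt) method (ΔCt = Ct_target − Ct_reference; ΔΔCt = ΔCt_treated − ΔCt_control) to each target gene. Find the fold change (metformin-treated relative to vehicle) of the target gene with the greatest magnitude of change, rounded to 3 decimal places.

0.023

Wnt4: ΔΔCt = (23.43−18.37) − (22.67−19.14) = 5.06 − 3.53 = 1.53; fold change = 2^-1.53 = 0.346
Esr9: ΔΔCt = (36.91−18.37) − (32.23−19.14) = 18.54 − 13.09 = 5.45; fold change = 2^-5.45 = 0.023
Mcl4: ΔΔCt = (28.50−18.37) − (24.23−19.14) = 10.13 − 5.09 = 5.04; fold change = 2^-5.04 = 0.030
Slc4: ΔΔCt = (24.85−18.37) − (20.87−19.14) = 6.48 − 1.73 = 4.75; fold change = 2^-4.75 = 0.037
Esr9 has the largest |ΔΔCt| = 5.45.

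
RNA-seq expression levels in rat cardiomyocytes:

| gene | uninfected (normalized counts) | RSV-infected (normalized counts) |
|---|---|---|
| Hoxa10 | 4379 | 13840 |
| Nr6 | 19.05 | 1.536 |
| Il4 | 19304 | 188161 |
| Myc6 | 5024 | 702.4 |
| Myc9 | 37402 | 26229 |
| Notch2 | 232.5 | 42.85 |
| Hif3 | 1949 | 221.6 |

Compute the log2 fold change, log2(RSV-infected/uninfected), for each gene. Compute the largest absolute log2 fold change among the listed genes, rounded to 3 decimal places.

3.633

log2(13840/4379) = 1.660  (Hoxa10)
log2(1.536/19.05) = -3.633  (Nr6)
log2(188161/19304) = 3.285  (Il4)
log2(702.4/5024) = -2.838  (Myc6)
log2(26229/37402) = -0.512  (Myc9)
log2(42.85/232.5) = -2.440  (Notch2)
log2(221.6/1949) = -3.137  (Hif3)
The largest magnitude belongs to Nr6.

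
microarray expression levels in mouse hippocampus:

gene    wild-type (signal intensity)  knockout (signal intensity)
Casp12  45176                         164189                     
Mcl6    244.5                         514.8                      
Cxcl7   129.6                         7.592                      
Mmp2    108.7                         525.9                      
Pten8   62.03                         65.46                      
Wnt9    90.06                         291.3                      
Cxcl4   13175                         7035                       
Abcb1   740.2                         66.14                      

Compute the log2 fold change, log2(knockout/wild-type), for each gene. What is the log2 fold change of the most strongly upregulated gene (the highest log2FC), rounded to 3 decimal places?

2.274

log2(164189/45176) = 1.862  (Casp12)
log2(514.8/244.5) = 1.074  (Mcl6)
log2(7.592/129.6) = -4.093  (Cxcl7)
log2(525.9/108.7) = 2.274  (Mmp2)
log2(65.46/62.03) = 0.078  (Pten8)
log2(291.3/90.06) = 1.694  (Wnt9)
log2(7035/13175) = -0.905  (Cxcl4)
log2(66.14/740.2) = -3.484  (Abcb1)
Mmp2 is most strongly upregulated.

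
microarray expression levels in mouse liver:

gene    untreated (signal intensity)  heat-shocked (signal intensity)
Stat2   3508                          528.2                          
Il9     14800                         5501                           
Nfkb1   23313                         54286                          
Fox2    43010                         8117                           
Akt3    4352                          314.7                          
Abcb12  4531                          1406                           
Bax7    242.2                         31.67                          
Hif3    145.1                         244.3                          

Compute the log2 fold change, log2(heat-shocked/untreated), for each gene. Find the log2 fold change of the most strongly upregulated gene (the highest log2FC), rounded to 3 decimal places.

log2(528.2/3508) = -2.731  (Stat2)
log2(5501/14800) = -1.428  (Il9)
log2(54286/23313) = 1.219  (Nfkb1)
log2(8117/43010) = -2.406  (Fox2)
log2(314.7/4352) = -3.790  (Akt3)
log2(1406/4531) = -1.688  (Abcb12)
log2(31.67/242.2) = -2.935  (Bax7)
log2(244.3/145.1) = 0.752  (Hif3)
Nfkb1 is most strongly upregulated.

1.219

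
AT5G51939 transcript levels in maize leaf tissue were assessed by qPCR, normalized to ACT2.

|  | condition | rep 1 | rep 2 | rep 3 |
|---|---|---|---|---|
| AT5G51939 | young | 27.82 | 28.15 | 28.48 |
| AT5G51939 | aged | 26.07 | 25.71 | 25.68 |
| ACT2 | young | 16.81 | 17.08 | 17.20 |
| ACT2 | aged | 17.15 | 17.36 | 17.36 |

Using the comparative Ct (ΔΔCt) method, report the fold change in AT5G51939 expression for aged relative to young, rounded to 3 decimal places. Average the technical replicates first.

Mean Ct: AT5G51939 young 28.150; AT5G51939 aged 25.820; ACT2 young 17.030; ACT2 aged 17.290
ΔCt(young) = 28.150 − 17.030 = 11.120
ΔCt(aged) = 25.820 − 17.290 = 8.530
ΔΔCt = 8.530 − 11.120 = -2.590
Fold change = 2^(−(-2.590)) = 2^2.590 = 6.0210

6.021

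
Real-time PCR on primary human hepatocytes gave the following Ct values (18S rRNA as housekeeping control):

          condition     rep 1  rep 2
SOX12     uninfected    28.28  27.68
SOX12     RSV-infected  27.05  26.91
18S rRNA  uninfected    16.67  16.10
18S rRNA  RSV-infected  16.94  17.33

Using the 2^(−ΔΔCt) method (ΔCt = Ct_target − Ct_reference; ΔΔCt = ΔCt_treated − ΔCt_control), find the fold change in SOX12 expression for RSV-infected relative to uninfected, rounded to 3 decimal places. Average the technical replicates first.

3.364

Mean Ct: SOX12 uninfected 27.980; SOX12 RSV-infected 26.980; 18S rRNA uninfected 16.385; 18S rRNA RSV-infected 17.135
ΔCt(uninfected) = 27.980 − 16.385 = 11.595
ΔCt(RSV-infected) = 26.980 − 17.135 = 9.845
ΔΔCt = 9.845 − 11.595 = -1.750
Fold change = 2^(−(-1.750)) = 2^1.750 = 3.3636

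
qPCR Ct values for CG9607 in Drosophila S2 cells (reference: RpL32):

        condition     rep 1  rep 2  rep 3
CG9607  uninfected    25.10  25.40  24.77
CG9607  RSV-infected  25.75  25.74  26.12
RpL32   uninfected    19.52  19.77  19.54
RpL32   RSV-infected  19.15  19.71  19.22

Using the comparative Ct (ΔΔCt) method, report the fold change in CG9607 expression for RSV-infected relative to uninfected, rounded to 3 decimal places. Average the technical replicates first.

Mean Ct: CG9607 uninfected 25.090; CG9607 RSV-infected 25.870; RpL32 uninfected 19.610; RpL32 RSV-infected 19.360
ΔCt(uninfected) = 25.090 − 19.610 = 5.480
ΔCt(RSV-infected) = 25.870 − 19.360 = 6.510
ΔΔCt = 6.510 − 5.480 = 1.030
Fold change = 2^(−1.030) = 0.4897

0.490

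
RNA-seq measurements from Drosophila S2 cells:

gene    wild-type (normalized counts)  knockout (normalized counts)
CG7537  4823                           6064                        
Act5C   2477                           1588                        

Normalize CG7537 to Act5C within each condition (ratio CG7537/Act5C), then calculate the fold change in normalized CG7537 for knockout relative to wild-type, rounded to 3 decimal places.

1.961

CG7537/Act5C (wild-type) = 4823 / 2477 = 1.9471
CG7537/Act5C (knockout) = 6064 / 1588 = 3.8186
Fold change = 3.8186 / 1.9471 = 1.9612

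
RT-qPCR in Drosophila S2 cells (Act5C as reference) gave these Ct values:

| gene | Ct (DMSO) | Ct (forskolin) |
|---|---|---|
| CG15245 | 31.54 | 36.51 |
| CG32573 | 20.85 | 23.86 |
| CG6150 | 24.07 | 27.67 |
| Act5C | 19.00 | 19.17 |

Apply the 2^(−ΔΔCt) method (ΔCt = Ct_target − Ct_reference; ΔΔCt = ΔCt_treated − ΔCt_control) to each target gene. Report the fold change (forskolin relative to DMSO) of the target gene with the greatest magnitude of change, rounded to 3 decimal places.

0.036

CG15245: ΔΔCt = (36.51−19.17) − (31.54−19.00) = 17.34 − 12.54 = 4.80; fold change = 2^-4.80 = 0.036
CG32573: ΔΔCt = (23.86−19.17) − (20.85−19.00) = 4.69 − 1.85 = 2.84; fold change = 2^-2.84 = 0.140
CG6150: ΔΔCt = (27.67−19.17) − (24.07−19.00) = 8.50 − 5.07 = 3.43; fold change = 2^-3.43 = 0.093
CG15245 has the largest |ΔΔCt| = 4.80.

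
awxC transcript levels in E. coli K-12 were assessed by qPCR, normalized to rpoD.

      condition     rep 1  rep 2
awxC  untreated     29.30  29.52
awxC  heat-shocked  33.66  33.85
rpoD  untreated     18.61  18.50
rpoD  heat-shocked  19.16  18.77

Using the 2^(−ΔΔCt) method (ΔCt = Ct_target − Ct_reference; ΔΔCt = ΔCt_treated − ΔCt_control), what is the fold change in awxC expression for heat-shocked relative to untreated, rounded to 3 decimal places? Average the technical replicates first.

0.065

Mean Ct: awxC untreated 29.410; awxC heat-shocked 33.755; rpoD untreated 18.555; rpoD heat-shocked 18.965
ΔCt(untreated) = 29.410 − 18.555 = 10.855
ΔCt(heat-shocked) = 33.755 − 18.965 = 14.790
ΔΔCt = 14.790 − 10.855 = 3.935
Fold change = 2^(−3.935) = 0.0654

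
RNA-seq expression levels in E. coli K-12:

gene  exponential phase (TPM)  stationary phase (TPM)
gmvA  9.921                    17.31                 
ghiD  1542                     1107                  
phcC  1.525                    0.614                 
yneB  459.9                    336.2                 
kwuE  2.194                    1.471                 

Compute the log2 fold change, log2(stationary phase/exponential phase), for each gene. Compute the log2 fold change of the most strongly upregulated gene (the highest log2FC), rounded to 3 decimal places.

log2(17.31/9.921) = 0.803  (gmvA)
log2(1107/1542) = -0.478  (ghiD)
log2(0.614/1.525) = -1.312  (phcC)
log2(336.2/459.9) = -0.452  (yneB)
log2(1.471/2.194) = -0.577  (kwuE)
gmvA is most strongly upregulated.

0.803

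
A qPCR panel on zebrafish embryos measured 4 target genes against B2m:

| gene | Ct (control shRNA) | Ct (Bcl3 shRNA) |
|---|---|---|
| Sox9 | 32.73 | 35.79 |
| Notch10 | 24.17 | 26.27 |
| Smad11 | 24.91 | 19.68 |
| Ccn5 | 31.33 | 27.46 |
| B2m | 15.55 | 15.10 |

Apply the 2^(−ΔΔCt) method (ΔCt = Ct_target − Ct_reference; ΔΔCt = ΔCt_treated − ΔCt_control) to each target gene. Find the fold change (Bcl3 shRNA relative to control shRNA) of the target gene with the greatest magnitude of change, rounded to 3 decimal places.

27.474

Sox9: ΔΔCt = (35.79−15.10) − (32.73−15.55) = 20.69 − 17.18 = 3.51; fold change = 2^-3.51 = 0.088
Notch10: ΔΔCt = (26.27−15.10) − (24.17−15.55) = 11.17 − 8.62 = 2.55; fold change = 2^-2.55 = 0.171
Smad11: ΔΔCt = (19.68−15.10) − (24.91−15.55) = 4.58 − 9.36 = -4.78; fold change = 2^4.78 = 27.474
Ccn5: ΔΔCt = (27.46−15.10) − (31.33−15.55) = 12.36 − 15.78 = -3.42; fold change = 2^3.42 = 10.703
Smad11 has the largest |ΔΔCt| = 4.78.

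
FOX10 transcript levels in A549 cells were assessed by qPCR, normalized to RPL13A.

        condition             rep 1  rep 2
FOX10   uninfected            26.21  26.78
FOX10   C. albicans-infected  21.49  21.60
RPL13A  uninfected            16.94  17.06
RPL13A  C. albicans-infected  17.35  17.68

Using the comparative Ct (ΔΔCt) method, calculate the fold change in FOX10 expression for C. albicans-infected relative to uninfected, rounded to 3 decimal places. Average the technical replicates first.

Mean Ct: FOX10 uninfected 26.495; FOX10 C. albicans-infected 21.545; RPL13A uninfected 17.000; RPL13A C. albicans-infected 17.515
ΔCt(uninfected) = 26.495 − 17.000 = 9.495
ΔCt(C. albicans-infected) = 21.545 − 17.515 = 4.030
ΔΔCt = 4.030 − 9.495 = -5.465
Fold change = 2^(−(-5.465)) = 2^5.465 = 44.1702

44.170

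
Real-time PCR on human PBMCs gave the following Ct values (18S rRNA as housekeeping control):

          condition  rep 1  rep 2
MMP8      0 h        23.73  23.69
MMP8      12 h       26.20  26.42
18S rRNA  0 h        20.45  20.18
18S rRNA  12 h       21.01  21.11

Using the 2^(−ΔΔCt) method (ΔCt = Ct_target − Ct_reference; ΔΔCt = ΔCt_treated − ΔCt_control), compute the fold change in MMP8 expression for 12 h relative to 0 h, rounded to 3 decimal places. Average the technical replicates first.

Mean Ct: MMP8 0 h 23.710; MMP8 12 h 26.310; 18S rRNA 0 h 20.315; 18S rRNA 12 h 21.060
ΔCt(0 h) = 23.710 − 20.315 = 3.395
ΔCt(12 h) = 26.310 − 21.060 = 5.250
ΔΔCt = 5.250 − 3.395 = 1.855
Fold change = 2^(−1.855) = 0.2764

0.276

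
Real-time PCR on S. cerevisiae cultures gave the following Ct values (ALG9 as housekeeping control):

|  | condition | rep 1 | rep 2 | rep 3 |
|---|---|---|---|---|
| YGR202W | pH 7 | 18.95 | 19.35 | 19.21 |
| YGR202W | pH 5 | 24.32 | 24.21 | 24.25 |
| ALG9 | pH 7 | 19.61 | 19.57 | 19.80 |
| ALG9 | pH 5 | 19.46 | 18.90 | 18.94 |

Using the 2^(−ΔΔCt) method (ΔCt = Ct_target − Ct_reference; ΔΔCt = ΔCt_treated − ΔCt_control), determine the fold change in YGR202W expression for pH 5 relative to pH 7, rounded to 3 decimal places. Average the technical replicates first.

0.020

Mean Ct: YGR202W pH 7 19.170; YGR202W pH 5 24.260; ALG9 pH 7 19.660; ALG9 pH 5 19.100
ΔCt(pH 7) = 19.170 − 19.660 = -0.490
ΔCt(pH 5) = 24.260 − 19.100 = 5.160
ΔΔCt = 5.160 − (-0.490) = 5.650
Fold change = 2^(−5.650) = 0.0199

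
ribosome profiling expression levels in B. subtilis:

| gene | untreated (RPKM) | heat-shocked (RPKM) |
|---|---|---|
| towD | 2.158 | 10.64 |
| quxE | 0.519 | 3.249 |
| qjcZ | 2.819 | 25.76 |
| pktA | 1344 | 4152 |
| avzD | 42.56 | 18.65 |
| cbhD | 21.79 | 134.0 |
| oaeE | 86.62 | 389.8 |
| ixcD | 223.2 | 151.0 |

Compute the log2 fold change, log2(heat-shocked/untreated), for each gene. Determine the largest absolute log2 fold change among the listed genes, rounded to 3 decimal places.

log2(10.64/2.158) = 2.302  (towD)
log2(3.249/0.519) = 2.646  (quxE)
log2(25.76/2.819) = 3.192  (qjcZ)
log2(4152/1344) = 1.627  (pktA)
log2(18.65/42.56) = -1.190  (avzD)
log2(134.0/21.79) = 2.620  (cbhD)
log2(389.8/86.62) = 2.170  (oaeE)
log2(151.0/223.2) = -0.564  (ixcD)
The largest magnitude belongs to qjcZ.

3.192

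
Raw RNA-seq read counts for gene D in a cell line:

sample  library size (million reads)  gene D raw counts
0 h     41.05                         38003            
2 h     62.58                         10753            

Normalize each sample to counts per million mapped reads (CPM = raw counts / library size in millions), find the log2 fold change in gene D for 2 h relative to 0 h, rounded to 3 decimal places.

-2.430

CPM(0 h) = 38003 / 41.05 = 925.7734
CPM(2 h) = 10753 / 62.58 = 171.8281
Fold change = 171.8281 / 925.7734 = 0.18560
log2(0.18560) = -2.4297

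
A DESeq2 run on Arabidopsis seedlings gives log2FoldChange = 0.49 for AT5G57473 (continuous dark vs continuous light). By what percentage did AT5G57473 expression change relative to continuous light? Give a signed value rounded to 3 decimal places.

Fold change = 2^(0.49) = 1.4044
Percent change = (FC − 1) × 100% = (1.4044 − 1) × 100 = 40.444%

40.444%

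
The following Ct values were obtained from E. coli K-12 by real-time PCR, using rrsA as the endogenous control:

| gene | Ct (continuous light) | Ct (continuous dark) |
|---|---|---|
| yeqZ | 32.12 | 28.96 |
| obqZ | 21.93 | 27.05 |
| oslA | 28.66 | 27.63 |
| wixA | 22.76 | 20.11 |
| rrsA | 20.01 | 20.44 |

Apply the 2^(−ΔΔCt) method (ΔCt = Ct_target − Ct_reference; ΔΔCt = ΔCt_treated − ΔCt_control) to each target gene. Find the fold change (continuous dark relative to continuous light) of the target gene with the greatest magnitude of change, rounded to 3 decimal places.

yeqZ: ΔΔCt = (28.96−20.44) − (32.12−20.01) = 8.52 − 12.11 = -3.59; fold change = 2^3.59 = 12.042
obqZ: ΔΔCt = (27.05−20.44) − (21.93−20.01) = 6.61 − 1.92 = 4.69; fold change = 2^-4.69 = 0.039
oslA: ΔΔCt = (27.63−20.44) − (28.66−20.01) = 7.19 − 8.65 = -1.46; fold change = 2^1.46 = 2.751
wixA: ΔΔCt = (20.11−20.44) − (22.76−20.01) = -0.33 − 2.75 = -3.08; fold change = 2^3.08 = 8.456
obqZ has the largest |ΔΔCt| = 4.69.

0.039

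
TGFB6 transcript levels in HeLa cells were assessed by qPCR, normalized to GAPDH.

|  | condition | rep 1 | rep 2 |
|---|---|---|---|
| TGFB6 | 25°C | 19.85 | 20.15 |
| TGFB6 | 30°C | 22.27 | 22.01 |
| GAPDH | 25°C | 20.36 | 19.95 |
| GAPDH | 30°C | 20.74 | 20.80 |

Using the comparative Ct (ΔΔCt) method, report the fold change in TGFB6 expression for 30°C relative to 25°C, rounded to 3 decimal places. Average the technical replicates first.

0.347

Mean Ct: TGFB6 25°C 20.000; TGFB6 30°C 22.140; GAPDH 25°C 20.155; GAPDH 30°C 20.770
ΔCt(25°C) = 20.000 − 20.155 = -0.155
ΔCt(30°C) = 22.140 − 20.770 = 1.370
ΔΔCt = 1.370 − (-0.155) = 1.525
Fold change = 2^(−1.525) = 0.3475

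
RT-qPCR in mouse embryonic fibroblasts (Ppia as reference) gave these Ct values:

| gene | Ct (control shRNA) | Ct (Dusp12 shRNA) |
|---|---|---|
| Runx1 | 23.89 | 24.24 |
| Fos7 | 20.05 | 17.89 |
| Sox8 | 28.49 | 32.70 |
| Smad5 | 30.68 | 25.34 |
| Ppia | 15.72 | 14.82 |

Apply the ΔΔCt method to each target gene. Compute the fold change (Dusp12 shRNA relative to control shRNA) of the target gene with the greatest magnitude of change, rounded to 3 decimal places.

0.029

Runx1: ΔΔCt = (24.24−14.82) − (23.89−15.72) = 9.42 − 8.17 = 1.25; fold change = 2^-1.25 = 0.420
Fos7: ΔΔCt = (17.89−14.82) − (20.05−15.72) = 3.07 − 4.33 = -1.26; fold change = 2^1.26 = 2.395
Sox8: ΔΔCt = (32.70−14.82) − (28.49−15.72) = 17.88 − 12.77 = 5.11; fold change = 2^-5.11 = 0.029
Smad5: ΔΔCt = (25.34−14.82) − (30.68−15.72) = 10.52 − 14.96 = -4.44; fold change = 2^4.44 = 21.706
Sox8 has the largest |ΔΔCt| = 5.11.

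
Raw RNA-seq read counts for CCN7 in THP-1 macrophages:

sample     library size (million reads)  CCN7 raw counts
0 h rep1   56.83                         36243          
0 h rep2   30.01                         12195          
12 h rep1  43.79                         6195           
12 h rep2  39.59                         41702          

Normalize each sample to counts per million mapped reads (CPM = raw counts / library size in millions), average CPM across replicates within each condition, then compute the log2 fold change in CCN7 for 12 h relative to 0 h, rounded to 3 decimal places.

CPM(0 h rep1) = 36243 / 56.83 = 637.7441
CPM(0 h rep2) = 12195 / 30.01 = 406.3645
CPM(12 h rep1) = 6195 / 43.79 = 141.4707
CPM(12 h rep2) = 41702 / 39.59 = 1053.3468
mean CPM(0 h) = 522.0543; mean CPM(12 h) = 597.4087
Fold change = 597.4087 / 522.0543 = 1.14434
log2(1.14434) = 0.1945

0.195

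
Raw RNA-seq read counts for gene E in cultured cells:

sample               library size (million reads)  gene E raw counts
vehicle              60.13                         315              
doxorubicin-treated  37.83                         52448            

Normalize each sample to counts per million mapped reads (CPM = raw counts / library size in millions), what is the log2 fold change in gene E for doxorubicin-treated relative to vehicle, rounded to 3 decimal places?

CPM(vehicle) = 315 / 60.13 = 5.2386
CPM(doxorubicin-treated) = 52448 / 37.83 = 1386.4129
Fold change = 1386.4129 / 5.2386 = 264.65082
log2(264.65082) = 8.0479

8.048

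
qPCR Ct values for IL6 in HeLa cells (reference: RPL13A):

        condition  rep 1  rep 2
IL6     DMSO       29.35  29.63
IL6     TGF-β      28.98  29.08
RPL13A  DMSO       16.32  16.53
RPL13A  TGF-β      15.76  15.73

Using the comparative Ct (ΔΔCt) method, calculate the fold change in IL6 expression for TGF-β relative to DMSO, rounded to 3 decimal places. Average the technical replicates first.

0.859

Mean Ct: IL6 DMSO 29.490; IL6 TGF-β 29.030; RPL13A DMSO 16.425; RPL13A TGF-β 15.745
ΔCt(DMSO) = 29.490 − 16.425 = 13.065
ΔCt(TGF-β) = 29.030 − 15.745 = 13.285
ΔΔCt = 13.285 − 13.065 = 0.220
Fold change = 2^(−0.220) = 0.8586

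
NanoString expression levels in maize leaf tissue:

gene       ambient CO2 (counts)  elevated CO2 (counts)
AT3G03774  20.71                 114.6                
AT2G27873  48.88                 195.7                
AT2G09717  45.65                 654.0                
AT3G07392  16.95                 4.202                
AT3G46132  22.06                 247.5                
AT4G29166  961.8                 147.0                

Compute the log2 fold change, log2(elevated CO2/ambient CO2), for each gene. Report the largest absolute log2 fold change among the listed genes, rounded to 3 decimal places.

3.841

log2(114.6/20.71) = 2.468  (AT3G03774)
log2(195.7/48.88) = 2.001  (AT2G27873)
log2(654.0/45.65) = 3.841  (AT2G09717)
log2(4.202/16.95) = -2.012  (AT3G07392)
log2(247.5/22.06) = 3.488  (AT3G46132)
log2(147.0/961.8) = -2.710  (AT4G29166)
The largest magnitude belongs to AT2G09717.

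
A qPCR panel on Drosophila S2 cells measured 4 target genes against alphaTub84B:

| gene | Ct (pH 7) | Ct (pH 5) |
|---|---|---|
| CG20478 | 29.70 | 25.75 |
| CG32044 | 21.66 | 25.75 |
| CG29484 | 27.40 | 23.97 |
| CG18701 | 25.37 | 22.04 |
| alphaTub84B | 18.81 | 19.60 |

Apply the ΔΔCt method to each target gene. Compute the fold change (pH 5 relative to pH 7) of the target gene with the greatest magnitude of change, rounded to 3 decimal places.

CG20478: ΔΔCt = (25.75−19.60) − (29.70−18.81) = 6.15 − 10.89 = -4.74; fold change = 2^4.74 = 26.723
CG32044: ΔΔCt = (25.75−19.60) − (21.66−18.81) = 6.15 − 2.85 = 3.30; fold change = 2^-3.30 = 0.102
CG29484: ΔΔCt = (23.97−19.60) − (27.40−18.81) = 4.37 − 8.59 = -4.22; fold change = 2^4.22 = 18.636
CG18701: ΔΔCt = (22.04−19.60) − (25.37−18.81) = 2.44 − 6.56 = -4.12; fold change = 2^4.12 = 17.388
CG20478 has the largest |ΔΔCt| = 4.74.

26.723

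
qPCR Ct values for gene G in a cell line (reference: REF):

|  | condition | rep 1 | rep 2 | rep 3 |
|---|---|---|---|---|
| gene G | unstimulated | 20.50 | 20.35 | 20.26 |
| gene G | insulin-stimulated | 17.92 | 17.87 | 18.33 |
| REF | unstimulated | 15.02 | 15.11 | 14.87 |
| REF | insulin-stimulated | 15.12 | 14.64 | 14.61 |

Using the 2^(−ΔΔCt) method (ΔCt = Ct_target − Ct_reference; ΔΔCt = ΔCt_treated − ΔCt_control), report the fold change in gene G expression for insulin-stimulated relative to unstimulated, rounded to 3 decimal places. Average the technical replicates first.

4.347

Mean Ct: gene G unstimulated 20.370; gene G insulin-stimulated 18.040; REF unstimulated 15.000; REF insulin-stimulated 14.790
ΔCt(unstimulated) = 20.370 − 15.000 = 5.370
ΔCt(insulin-stimulated) = 18.040 − 14.790 = 3.250
ΔΔCt = 3.250 − 5.370 = -2.120
Fold change = 2^(−(-2.120)) = 2^2.120 = 4.3469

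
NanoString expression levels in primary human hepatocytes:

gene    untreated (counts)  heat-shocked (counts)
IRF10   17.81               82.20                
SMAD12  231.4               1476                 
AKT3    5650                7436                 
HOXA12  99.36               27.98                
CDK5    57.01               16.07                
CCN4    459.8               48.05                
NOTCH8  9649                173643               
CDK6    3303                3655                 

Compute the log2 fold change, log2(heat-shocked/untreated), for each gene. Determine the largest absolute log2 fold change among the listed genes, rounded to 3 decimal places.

4.170

log2(82.20/17.81) = 2.206  (IRF10)
log2(1476/231.4) = 2.673  (SMAD12)
log2(7436/5650) = 0.396  (AKT3)
log2(27.98/99.36) = -1.828  (HOXA12)
log2(16.07/57.01) = -1.827  (CDK5)
log2(48.05/459.8) = -3.258  (CCN4)
log2(173643/9649) = 4.170  (NOTCH8)
log2(3655/3303) = 0.146  (CDK6)
The largest magnitude belongs to NOTCH8.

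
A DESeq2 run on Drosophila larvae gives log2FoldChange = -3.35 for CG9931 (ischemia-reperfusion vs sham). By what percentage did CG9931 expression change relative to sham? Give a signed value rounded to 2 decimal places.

-90.19%

Fold change = 2^(-3.35) = 0.0981
Percent change = (FC − 1) × 100% = (0.0981 − 1) × 100 = -90.19%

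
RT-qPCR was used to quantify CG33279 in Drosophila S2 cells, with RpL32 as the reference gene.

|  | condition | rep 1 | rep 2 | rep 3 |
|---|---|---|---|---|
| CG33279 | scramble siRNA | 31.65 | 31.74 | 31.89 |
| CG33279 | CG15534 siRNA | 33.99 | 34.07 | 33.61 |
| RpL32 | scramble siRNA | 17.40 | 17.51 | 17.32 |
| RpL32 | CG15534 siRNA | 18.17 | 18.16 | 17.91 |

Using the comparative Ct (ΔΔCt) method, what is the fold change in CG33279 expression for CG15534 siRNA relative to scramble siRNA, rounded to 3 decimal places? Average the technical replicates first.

Mean Ct: CG33279 scramble siRNA 31.760; CG33279 CG15534 siRNA 33.890; RpL32 scramble siRNA 17.410; RpL32 CG15534 siRNA 18.080
ΔCt(scramble siRNA) = 31.760 − 17.410 = 14.350
ΔCt(CG15534 siRNA) = 33.890 − 18.080 = 15.810
ΔΔCt = 15.810 − 14.350 = 1.460
Fold change = 2^(−1.460) = 0.3635

0.363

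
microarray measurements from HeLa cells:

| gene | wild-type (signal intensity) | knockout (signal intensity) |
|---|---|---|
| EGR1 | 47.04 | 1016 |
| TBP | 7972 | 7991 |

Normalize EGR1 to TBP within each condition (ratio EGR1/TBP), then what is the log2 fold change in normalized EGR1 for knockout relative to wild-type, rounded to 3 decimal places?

EGR1/TBP (wild-type) = 47.04 / 7972 = 0.0059007
EGR1/TBP (knockout) = 1016 / 7991 = 0.12714
Fold change = 0.12714 / 0.0059007 = 21.5473
log2(21.5473) = 4.4294

4.429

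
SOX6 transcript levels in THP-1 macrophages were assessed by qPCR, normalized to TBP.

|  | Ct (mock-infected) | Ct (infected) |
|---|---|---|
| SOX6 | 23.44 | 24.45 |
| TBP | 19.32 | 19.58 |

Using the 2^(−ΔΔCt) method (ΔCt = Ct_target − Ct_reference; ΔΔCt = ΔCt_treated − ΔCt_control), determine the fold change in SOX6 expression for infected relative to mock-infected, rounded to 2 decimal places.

ΔCt(mock-infected) = 23.440 − 19.320 = 4.120
ΔCt(infected) = 24.450 − 19.580 = 4.870
ΔΔCt = 4.870 − 4.120 = 0.750
Fold change = 2^(−0.750) = 0.595

0.59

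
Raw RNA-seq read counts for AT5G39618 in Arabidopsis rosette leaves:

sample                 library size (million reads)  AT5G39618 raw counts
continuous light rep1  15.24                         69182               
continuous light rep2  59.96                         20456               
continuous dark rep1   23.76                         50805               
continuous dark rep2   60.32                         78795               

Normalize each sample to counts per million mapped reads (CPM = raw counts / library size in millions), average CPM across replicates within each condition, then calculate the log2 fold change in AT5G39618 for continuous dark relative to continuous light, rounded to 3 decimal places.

CPM(continuous light rep1) = 69182 / 15.24 = 4539.5013
CPM(continuous light rep2) = 20456 / 59.96 = 341.1608
CPM(continuous dark rep1) = 50805 / 23.76 = 2138.2576
CPM(continuous dark rep2) = 78795 / 60.32 = 1306.2832
mean CPM(continuous light) = 2440.3310; mean CPM(continuous dark) = 1722.2704
Fold change = 1722.2704 / 2440.3310 = 0.70575
log2(0.70575) = -0.5028

-0.503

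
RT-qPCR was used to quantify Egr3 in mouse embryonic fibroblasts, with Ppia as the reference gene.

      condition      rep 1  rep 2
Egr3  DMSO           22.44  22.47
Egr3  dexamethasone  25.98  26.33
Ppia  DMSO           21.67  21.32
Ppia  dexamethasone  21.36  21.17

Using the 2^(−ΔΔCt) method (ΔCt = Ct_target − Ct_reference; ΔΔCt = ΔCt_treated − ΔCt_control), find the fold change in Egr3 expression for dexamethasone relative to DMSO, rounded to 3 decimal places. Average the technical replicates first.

0.066

Mean Ct: Egr3 DMSO 22.455; Egr3 dexamethasone 26.155; Ppia DMSO 21.495; Ppia dexamethasone 21.265
ΔCt(DMSO) = 22.455 − 21.495 = 0.960
ΔCt(dexamethasone) = 26.155 − 21.265 = 4.890
ΔΔCt = 4.890 − 0.960 = 3.930
Fold change = 2^(−3.930) = 0.0656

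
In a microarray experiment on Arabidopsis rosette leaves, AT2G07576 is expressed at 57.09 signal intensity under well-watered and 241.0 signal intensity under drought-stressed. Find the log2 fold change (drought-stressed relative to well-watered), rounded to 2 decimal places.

2.08

Fold change = 241.0 / 57.09 = 4.2214
log2(4.2214) = 2.078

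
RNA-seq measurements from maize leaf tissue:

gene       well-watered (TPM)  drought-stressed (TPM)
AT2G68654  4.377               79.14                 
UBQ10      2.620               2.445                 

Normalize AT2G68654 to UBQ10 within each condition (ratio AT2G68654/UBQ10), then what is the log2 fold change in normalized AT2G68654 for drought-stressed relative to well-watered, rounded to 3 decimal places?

AT2G68654/UBQ10 (well-watered) = 4.377 / 2.620 = 1.6706
AT2G68654/UBQ10 (drought-stressed) = 79.14 / 2.445 = 32.368
Fold change = 32.368 / 1.6706 = 19.3750
log2(19.3750) = 4.2761

4.276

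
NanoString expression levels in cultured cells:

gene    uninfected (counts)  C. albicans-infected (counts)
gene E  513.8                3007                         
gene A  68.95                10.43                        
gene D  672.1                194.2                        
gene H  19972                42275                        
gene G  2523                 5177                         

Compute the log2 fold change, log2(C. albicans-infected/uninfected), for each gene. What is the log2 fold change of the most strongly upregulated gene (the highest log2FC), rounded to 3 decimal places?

log2(3007/513.8) = 2.549  (gene E)
log2(10.43/68.95) = -2.725  (gene A)
log2(194.2/672.1) = -1.791  (gene D)
log2(42275/19972) = 1.082  (gene H)
log2(5177/2523) = 1.037  (gene G)
gene E is most strongly upregulated.

2.549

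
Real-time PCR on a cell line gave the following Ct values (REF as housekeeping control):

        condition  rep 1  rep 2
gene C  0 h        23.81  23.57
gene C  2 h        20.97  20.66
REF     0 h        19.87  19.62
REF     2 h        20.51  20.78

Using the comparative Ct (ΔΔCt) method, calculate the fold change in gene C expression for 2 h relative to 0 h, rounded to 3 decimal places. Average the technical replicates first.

13.690

Mean Ct: gene C 0 h 23.690; gene C 2 h 20.815; REF 0 h 19.745; REF 2 h 20.645
ΔCt(0 h) = 23.690 − 19.745 = 3.945
ΔCt(2 h) = 20.815 − 20.645 = 0.170
ΔΔCt = 0.170 − 3.945 = -3.775
Fold change = 2^(−(-3.775)) = 2^3.775 = 13.6895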